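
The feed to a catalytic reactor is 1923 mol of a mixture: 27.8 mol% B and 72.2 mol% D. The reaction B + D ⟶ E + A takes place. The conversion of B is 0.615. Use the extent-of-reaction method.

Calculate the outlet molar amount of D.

B reacted = 0.615 × 534.6 = 328.8 mol; ν_B = −1, so ξ = 328.8/1 = 328.8 mol.
Outlet amounts (n = n₀ + ν ξ):
  B: 534.6 − 1(328.8) = 205.8
  D: 1388 − 1(328.8) = 1060
  E: 0 + 1(328.8) = 328.8
  A: 0 + 1(328.8) = 328.8

1060 mol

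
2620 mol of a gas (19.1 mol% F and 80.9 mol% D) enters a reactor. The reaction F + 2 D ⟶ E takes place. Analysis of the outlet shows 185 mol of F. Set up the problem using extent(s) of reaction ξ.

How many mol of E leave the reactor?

For F: n = n₀ − 1ξ → 185 = 500.4 − 1ξ, giving ξ = 315.4 mol.
Outlet amounts (n = n₀ + ν ξ):
  F: 500.4 − 1(315.4) = 185
  D: 2120 − 2(315.4) = 1489
  E: 0 + 1(315.4) = 315.4

315 mol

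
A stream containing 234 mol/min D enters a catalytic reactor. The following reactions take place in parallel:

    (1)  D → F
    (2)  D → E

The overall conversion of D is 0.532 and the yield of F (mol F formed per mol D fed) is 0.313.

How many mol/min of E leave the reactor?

51.2 mol/min

Yield of F: 1ξ₁ / 234 = 0.313 → ξ₁ = 73.24 mol/min.
Conversion of D: 1ξ₁ + 1ξ₂ = 0.532 × 234 = 124.5 → ξ₂ = 51.25 mol/min.
Outlet amounts (n = n₀ + Σ ν·ξ):
  D: 234 − 1(73.24) − 1(51.25) = 109.5
  F: 0 + 1(73.24) = 73.24
  E: 0 + 1(51.25) = 51.25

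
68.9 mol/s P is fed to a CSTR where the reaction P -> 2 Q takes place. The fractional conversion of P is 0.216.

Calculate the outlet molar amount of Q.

P reacted = 0.216 × 68.9 = 14.88 mol/s; ν_P = −1, so ξ = 14.88/1 = 14.88 mol/s.
Outlet amounts (n = n₀ + ν ξ):
  P: 68.9 − 1(14.88) = 54.02
  Q: 0 + 2(14.88) = 29.76

29.8 mol/s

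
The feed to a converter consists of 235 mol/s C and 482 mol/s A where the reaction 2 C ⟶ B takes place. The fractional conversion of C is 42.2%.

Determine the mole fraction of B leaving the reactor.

C reacted = 0.422 × 235 = 99.17 mol/s; ν_C = −2, so ξ = 99.17/2 = 49.59 mol/s.
Outlet amounts (n = n₀ + ν ξ):
  C: 235 − 2(49.59) = 135.8
  B: 0 + 1(49.59) = 49.59
  A: 482 (inert)
Total out = 667.4 mol/s; y_B = 49.59 / 667.4 = 0.07429.

0.0743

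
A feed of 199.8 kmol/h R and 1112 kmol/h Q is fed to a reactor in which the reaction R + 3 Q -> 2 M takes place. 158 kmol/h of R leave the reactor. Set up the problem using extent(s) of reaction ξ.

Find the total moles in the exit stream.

1230 kmol/h

For R: n = n₀ − 1ξ → 158 = 199.8 − 1ξ, giving ξ = 41.8 kmol/h.
Outlet amounts (n = n₀ + ν ξ):
  R: 199.8 − 1(41.8) = 158
  Q: 1112 − 3(41.8) = 986.6
  M: 0 + 2(41.8) = 83.6
Total out = 158 + 986.6 + 83.6 = 1228 kmol/h.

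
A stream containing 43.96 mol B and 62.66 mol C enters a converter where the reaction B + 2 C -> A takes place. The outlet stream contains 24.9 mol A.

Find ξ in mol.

For A: n = n₀ + 1ξ → 24.9 = 0 + 1ξ, giving ξ = 24.9 mol.
Outlet amounts (n = n₀ + ν ξ):
  B: 43.96 − 1(24.9) = 19.06
  C: 62.66 − 2(24.9) = 12.86
  A: 0 + 1(24.9) = 24.9

ξ = 24.9 mol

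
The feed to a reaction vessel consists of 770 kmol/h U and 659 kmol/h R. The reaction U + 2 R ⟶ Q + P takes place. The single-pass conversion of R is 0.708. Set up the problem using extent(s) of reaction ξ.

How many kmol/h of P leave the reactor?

R reacted = 0.708 × 659 = 466.6 kmol/h; ν_R = −2, so ξ = 466.6/2 = 233.3 kmol/h.
Outlet amounts (n = n₀ + ν ξ):
  U: 770 − 1(233.3) = 536.7
  R: 659 − 2(233.3) = 192.4
  Q: 0 + 1(233.3) = 233.3
  P: 0 + 1(233.3) = 233.3

233 kmol/h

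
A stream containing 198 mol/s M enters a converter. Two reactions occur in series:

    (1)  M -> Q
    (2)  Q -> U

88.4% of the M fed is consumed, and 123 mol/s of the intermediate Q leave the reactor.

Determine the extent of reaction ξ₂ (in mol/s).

Conversion of M: M consumed = 1ξ₁ = 0.884 × 198 → ξ₁ = 175 mol/s.
Q balance: n_Q = 0 + 1ξ₁ − 1ξ₂ = 123 → ξ₂ = (1·175 − 123)/1 = 52.03 mol/s.
Outlet amounts (n = n₀ + Σ ν·ξ):
  M: 198 − 1(175) = 22.97
  Q: 0 + 1(175) − 1(52.03) = 123
  U: 0 + 1(52.03) = 52.03

ξ₂ = 52 mol/s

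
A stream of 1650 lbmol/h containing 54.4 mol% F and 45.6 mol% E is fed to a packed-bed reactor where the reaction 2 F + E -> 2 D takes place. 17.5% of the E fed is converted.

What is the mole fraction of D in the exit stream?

0.173

E reacted = 0.175 × 752.4 = 131.7 lbmol/h; ν_E = −1, so ξ = 131.7/1 = 131.7 lbmol/h.
Outlet amounts (n = n₀ + ν ξ):
  F: 897.6 − 2(131.7) = 634.3
  E: 752.4 − 1(131.7) = 620.7
  D: 0 + 2(131.7) = 263.3
Total out = 1518 lbmol/h; y_D = 263.3 / 1518 = 0.1734.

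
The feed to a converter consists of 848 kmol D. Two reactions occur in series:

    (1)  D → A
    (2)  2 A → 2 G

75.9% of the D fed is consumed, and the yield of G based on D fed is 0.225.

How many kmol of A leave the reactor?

Conversion of D: D consumed = 1ξ₁ = 0.759 × 848 → ξ₁ = 643.6 kmol.
Yield of G: 2ξ₂ / 848 = 0.225 → ξ₂ = 95.4 kmol.
Outlet amounts (n = n₀ + Σ ν·ξ):
  D: 848 − 1(643.6) = 204.4
  A: 0 + 1(643.6) − 2(95.4) = 452.8
  G: 0 + 2(95.4) = 190.8

453 kmol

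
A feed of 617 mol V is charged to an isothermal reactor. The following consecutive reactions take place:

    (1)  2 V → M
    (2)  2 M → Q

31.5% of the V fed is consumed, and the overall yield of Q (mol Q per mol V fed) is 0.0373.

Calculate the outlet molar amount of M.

Conversion of V: V consumed = 2ξ₁ = 0.315 × 617 → ξ₁ = 97.18 mol.
Yield of Q: 1ξ₂ / 617 = 0.0373 → ξ₂ = 23.01 mol.
Outlet amounts (n = n₀ + Σ ν·ξ):
  V: 617 − 2(97.18) = 422.6
  M: 0 + 1(97.18) − 2(23.01) = 51.15
  Q: 0 + 1(23.01) = 23.01

51.1 mol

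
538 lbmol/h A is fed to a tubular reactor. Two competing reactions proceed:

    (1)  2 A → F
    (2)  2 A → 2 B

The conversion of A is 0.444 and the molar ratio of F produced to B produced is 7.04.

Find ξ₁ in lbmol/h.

ξ₁ = 112 lbmol/h

Conversion of A: A consumed = 0.444 × 538 = 238.9 lbmol/h = 2ξ₁ + 2ξ₂.
Selectivity: 1ξ₁ / (2ξ₂) = 7.04 → ξ₁ = 14.08 ξ₂.
Substitute: (2·14.08 + 2) ξ₂ = 238.9 → ξ₂ = 7.92 lbmol/h, ξ₁ = 111.5 lbmol/h.
Outlet amounts (n = n₀ + Σ ν·ξ):
  A: 538 − 2(111.5) − 2(7.92) = 299.1
  F: 0 + 1(111.5) = 111.5
  B: 0 + 2(7.92) = 15.84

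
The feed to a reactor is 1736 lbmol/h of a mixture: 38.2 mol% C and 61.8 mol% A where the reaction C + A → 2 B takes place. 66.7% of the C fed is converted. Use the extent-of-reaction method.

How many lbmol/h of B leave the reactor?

885 lbmol/h

C reacted = 0.667 × 663.2 = 442.3 lbmol/h; ν_C = −1, so ξ = 442.3/1 = 442.3 lbmol/h.
Outlet amounts (n = n₀ + ν ξ):
  C: 663.2 − 1(442.3) = 220.8
  A: 1073 − 1(442.3) = 630.5
  B: 0 + 2(442.3) = 884.6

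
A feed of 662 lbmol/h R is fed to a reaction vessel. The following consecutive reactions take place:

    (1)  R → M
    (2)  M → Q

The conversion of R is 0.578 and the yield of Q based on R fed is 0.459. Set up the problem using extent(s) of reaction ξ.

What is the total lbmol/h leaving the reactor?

Conversion of R: R consumed = 1ξ₁ = 0.578 × 662 → ξ₁ = 382.6 lbmol/h.
Yield of Q: 1ξ₂ / 662 = 0.459 → ξ₂ = 303.9 lbmol/h.
Outlet amounts (n = n₀ + Σ ν·ξ):
  R: 662 − 1(382.6) = 279.4
  M: 0 + 1(382.6) − 1(303.9) = 78.78
  Q: 0 + 1(303.9) = 303.9
Total out = 279.4 + 78.78 + 303.9 = 662 lbmol/h.

662 lbmol/h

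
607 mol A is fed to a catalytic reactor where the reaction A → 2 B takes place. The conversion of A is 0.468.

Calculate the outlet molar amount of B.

568 mol

A reacted = 0.468 × 607 = 284.1 mol; ν_A = −1, so ξ = 284.1/1 = 284.1 mol.
Outlet amounts (n = n₀ + ν ξ):
  A: 607 − 1(284.1) = 322.9
  B: 0 + 2(284.1) = 568.2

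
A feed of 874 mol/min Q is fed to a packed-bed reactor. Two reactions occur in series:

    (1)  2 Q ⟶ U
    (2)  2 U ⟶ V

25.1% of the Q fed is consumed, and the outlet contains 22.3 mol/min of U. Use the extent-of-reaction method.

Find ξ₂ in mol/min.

ξ₂ = 43.7 mol/min

Conversion of Q: Q consumed = 2ξ₁ = 0.251 × 874 → ξ₁ = 109.7 mol/min.
U balance: n_U = 0 + 1ξ₁ − 2ξ₂ = 22.3 → ξ₂ = (1·109.7 − 22.3)/2 = 43.69 mol/min.
Outlet amounts (n = n₀ + Σ ν·ξ):
  Q: 874 − 2(109.7) = 654.6
  U: 0 + 1(109.7) − 2(43.69) = 22.3
  V: 0 + 1(43.69) = 43.69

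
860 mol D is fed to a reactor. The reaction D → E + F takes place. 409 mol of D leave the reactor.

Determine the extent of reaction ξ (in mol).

For D: n = n₀ − 1ξ → 409 = 860 − 1ξ, giving ξ = 451 mol.
Outlet amounts (n = n₀ + ν ξ):
  D: 860 − 1(451) = 409
  E: 0 + 1(451) = 451
  F: 0 + 1(451) = 451

ξ = 451 mol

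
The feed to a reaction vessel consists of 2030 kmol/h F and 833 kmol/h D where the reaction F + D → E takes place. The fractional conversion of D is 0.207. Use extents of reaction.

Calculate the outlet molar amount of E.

D reacted = 0.207 × 833 = 172.4 kmol/h; ν_D = −1, so ξ = 172.4/1 = 172.4 kmol/h.
Outlet amounts (n = n₀ + ν ξ):
  F: 2030 − 1(172.4) = 1858
  D: 833 − 1(172.4) = 660.6
  E: 0 + 1(172.4) = 172.4

172 kmol/h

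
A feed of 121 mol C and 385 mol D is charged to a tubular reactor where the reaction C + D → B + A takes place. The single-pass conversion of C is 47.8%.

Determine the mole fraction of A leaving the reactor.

0.114

C reacted = 0.478 × 121 = 57.84 mol; ν_C = −1, so ξ = 57.84/1 = 57.84 mol.
Outlet amounts (n = n₀ + ν ξ):
  C: 121 − 1(57.84) = 63.16
  D: 385 − 1(57.84) = 327.2
  B: 0 + 1(57.84) = 57.84
  A: 0 + 1(57.84) = 57.84
Total out = 506 mol; y_A = 57.84 / 506 = 0.1143.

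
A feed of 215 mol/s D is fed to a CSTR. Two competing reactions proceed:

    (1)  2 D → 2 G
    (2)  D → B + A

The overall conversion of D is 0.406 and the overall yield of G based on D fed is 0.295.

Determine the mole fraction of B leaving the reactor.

Yield of G: 2ξ₁ / 215 = 0.295 → ξ₁ = 31.71 mol/s.
Conversion of D: 2ξ₁ + 1ξ₂ = 0.406 × 215 = 87.29 → ξ₂ = 23.87 mol/s.
Outlet amounts (n = n₀ + Σ ν·ξ):
  D: 215 − 2(31.71) − 1(23.87) = 127.7
  G: 0 + 2(31.71) = 63.42
  B: 0 + 1(23.87) = 23.87
  A: 0 + 1(23.87) = 23.87
Total out = 238.9 mol/s; y_B = 23.87 / 238.9 = 0.09991.

0.0999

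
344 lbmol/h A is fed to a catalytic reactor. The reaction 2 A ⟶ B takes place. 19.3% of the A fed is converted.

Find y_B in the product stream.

0.107

A reacted = 0.193 × 344 = 66.39 lbmol/h; ν_A = −2, so ξ = 66.39/2 = 33.2 lbmol/h.
Outlet amounts (n = n₀ + ν ξ):
  A: 344 − 2(33.2) = 277.6
  B: 0 + 1(33.2) = 33.2
Total out = 310.8 lbmol/h; y_B = 33.2 / 310.8 = 0.1068.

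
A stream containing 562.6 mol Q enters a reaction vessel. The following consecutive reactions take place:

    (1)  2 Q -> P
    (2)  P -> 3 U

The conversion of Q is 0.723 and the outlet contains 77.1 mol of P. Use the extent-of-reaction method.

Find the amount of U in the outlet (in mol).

Conversion of Q: Q consumed = 2ξ₁ = 0.723 × 562.6 → ξ₁ = 203.4 mol.
P balance: n_P = 0 + 1ξ₁ − 1ξ₂ = 77.1 → ξ₂ = (1·203.4 − 77.1)/1 = 126.3 mol.
Outlet amounts (n = n₀ + Σ ν·ξ):
  Q: 562.6 − 2(203.4) = 155.8
  P: 0 + 1(203.4) − 1(126.3) = 77.1
  U: 0 + 3(126.3) = 378.8

379 mol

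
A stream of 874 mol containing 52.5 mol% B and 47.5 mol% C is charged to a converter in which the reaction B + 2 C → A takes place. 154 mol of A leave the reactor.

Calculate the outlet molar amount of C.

For A: n = n₀ + 1ξ → 154 = 0 + 1ξ, giving ξ = 154 mol.
Outlet amounts (n = n₀ + ν ξ):
  B: 458.9 − 1(154) = 304.9
  C: 415.1 − 2(154) = 107.1
  A: 0 + 1(154) = 154

107 mol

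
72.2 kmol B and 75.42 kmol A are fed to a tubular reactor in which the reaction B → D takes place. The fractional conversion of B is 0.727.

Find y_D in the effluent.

B reacted = 0.727 × 72.2 = 52.49 kmol; ν_B = −1, so ξ = 52.49/1 = 52.49 kmol.
Outlet amounts (n = n₀ + ν ξ):
  B: 72.2 − 1(52.49) = 19.71
  D: 0 + 1(52.49) = 52.49
  A: 75.42 (inert)
Total out = 147.6 kmol; y_D = 52.49 / 147.6 = 0.3556.

0.356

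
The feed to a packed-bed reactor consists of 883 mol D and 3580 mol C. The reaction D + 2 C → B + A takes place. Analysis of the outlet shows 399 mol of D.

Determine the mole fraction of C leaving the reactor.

0.656

For D: n = n₀ − 1ξ → 399 = 883 − 1ξ, giving ξ = 484 mol.
Outlet amounts (n = n₀ + ν ξ):
  D: 883 − 1(484) = 399
  C: 3580 − 2(484) = 2612
  B: 0 + 1(484) = 484
  A: 0 + 1(484) = 484
Total out = 3979 mol; y_C = 2612 / 3979 = 0.6564.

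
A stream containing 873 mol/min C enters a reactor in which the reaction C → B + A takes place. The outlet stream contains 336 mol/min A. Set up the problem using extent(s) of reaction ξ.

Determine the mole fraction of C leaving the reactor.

0.444

For A: n = n₀ + 1ξ → 336 = 0 + 1ξ, giving ξ = 336 mol/min.
Outlet amounts (n = n₀ + ν ξ):
  C: 873 − 1(336) = 537
  B: 0 + 1(336) = 336
  A: 0 + 1(336) = 336
Total out = 1209 mol/min; y_C = 537 / 1209 = 0.4442.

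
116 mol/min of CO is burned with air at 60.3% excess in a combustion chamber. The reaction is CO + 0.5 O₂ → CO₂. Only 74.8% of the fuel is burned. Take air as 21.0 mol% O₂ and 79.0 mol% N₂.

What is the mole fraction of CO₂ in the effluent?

Stoichiometric O₂ = 0.5 × 116 = 58 mol/min; O₂ fed = 58 × 1.603 = 92.97 mol/min.
N₂ fed = 92.97 × 79/21 = 349.8 mol/min.
Fuel reacted = 0.748 × 116 → ξ = 86.77 mol/min.
Outlet (n = n₀ + ν ξ):
  CO: 116 − 1(86.77) = 29.23
  O₂: 92.97 − 0.5(86.77) = 49.59
  N₂: 349.8 (inert)
  CO₂: 0 + 1(86.77) = 86.77
Total out = 515.3 mol/min; y_CO₂ = 86.77 / 515.3 = 0.1684.

0.168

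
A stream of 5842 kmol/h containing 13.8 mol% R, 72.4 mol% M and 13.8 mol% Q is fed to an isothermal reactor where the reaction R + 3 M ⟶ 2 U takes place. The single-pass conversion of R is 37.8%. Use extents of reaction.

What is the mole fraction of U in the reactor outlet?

0.116

R reacted = 0.378 × 806.2 = 304.7 kmol/h; ν_R = −1, so ξ = 304.7/1 = 304.7 kmol/h.
Outlet amounts (n = n₀ + ν ξ):
  R: 806.2 − 1(304.7) = 501.5
  M: 4230 − 3(304.7) = 3315
  U: 0 + 2(304.7) = 609.5
  Q: 806.2 (inert)
Total out = 5233 kmol/h; y_U = 609.5 / 5233 = 0.1165.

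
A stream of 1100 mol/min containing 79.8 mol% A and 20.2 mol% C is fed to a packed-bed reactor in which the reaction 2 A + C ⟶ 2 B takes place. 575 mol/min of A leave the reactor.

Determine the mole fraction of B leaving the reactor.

For A: n = n₀ − 2ξ → 575 = 877.8 − 2ξ, giving ξ = 151.4 mol/min.
Outlet amounts (n = n₀ + ν ξ):
  A: 877.8 − 2(151.4) = 575
  C: 222.2 − 1(151.4) = 70.8
  B: 0 + 2(151.4) = 302.8
Total out = 948.6 mol/min; y_B = 302.8 / 948.6 = 0.3192.

0.319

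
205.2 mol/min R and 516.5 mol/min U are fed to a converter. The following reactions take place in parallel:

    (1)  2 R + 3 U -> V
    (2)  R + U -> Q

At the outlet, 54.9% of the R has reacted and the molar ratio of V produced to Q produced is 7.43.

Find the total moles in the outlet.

503 mol/min

Conversion of R: R consumed = 0.549 × 205.2 = 112.7 mol/min = 2ξ₁ + 1ξ₂.
Selectivity: 1ξ₁ / (1ξ₂) = 7.43 → ξ₁ = 7.43 ξ₂.
Substitute: (2·7.43 + 1) ξ₂ = 112.7 → ξ₂ = 7.103 mol/min, ξ₁ = 52.78 mol/min.
Outlet amounts (n = n₀ + Σ ν·ξ):
  R: 205.2 − 2(52.78) − 1(7.103) = 92.55
  U: 516.5 − 3(52.78) − 1(7.103) = 351.1
  V: 0 + 1(52.78) = 52.78
  Q: 0 + 1(7.103) = 7.103
Total out = 92.55 + 351.1 + 52.78 + 7.103 = 503.5 mol/min.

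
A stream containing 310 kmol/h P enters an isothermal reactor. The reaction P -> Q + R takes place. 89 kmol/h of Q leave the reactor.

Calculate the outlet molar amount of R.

89 kmol/h

For Q: n = n₀ + 1ξ → 89 = 0 + 1ξ, giving ξ = 89 kmol/h.
Outlet amounts (n = n₀ + ν ξ):
  P: 310 − 1(89) = 221
  Q: 0 + 1(89) = 89
  R: 0 + 1(89) = 89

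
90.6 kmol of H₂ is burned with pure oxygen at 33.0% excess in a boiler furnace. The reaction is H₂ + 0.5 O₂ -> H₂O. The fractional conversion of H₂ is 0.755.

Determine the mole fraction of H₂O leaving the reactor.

0.586

Stoichiometric O₂ = 0.5 × 90.6 = 45.3 kmol; O₂ fed = 45.3 × 1.330 = 60.25 kmol.
Fuel reacted = 0.755 × 90.6 → ξ = 68.4 kmol.
Outlet (n = n₀ + ν ξ):
  H₂: 90.6 − 1(68.4) = 22.2
  O₂: 60.25 − 0.5(68.4) = 26.05
  H₂O: 0 + 1(68.4) = 68.4
Total out = 116.6 kmol; y_H₂O = 68.4 / 116.6 = 0.5864.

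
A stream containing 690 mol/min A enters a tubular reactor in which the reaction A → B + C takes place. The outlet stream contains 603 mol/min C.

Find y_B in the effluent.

0.466

For C: n = n₀ + 1ξ → 603 = 0 + 1ξ, giving ξ = 603 mol/min.
Outlet amounts (n = n₀ + ν ξ):
  A: 690 − 1(603) = 87
  B: 0 + 1(603) = 603
  C: 0 + 1(603) = 603
Total out = 1293 mol/min; y_B = 603 / 1293 = 0.4664.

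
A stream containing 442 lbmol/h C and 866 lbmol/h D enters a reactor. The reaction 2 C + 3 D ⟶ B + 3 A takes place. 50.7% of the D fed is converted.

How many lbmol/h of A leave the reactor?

D reacted = 0.507 × 866 = 439.1 lbmol/h; ν_D = −3, so ξ = 439.1/3 = 146.4 lbmol/h.
Outlet amounts (n = n₀ + ν ξ):
  C: 442 − 2(146.4) = 149.3
  D: 866 − 3(146.4) = 426.9
  B: 0 + 1(146.4) = 146.4
  A: 0 + 3(146.4) = 439.1

439 lbmol/h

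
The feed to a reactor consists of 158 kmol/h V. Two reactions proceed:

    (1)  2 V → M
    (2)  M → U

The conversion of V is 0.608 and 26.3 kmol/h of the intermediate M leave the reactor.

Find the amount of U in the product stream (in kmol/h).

Conversion of V: V consumed = 2ξ₁ = 0.608 × 158 → ξ₁ = 48.03 kmol/h.
M balance: n_M = 0 + 1ξ₁ − 1ξ₂ = 26.3 → ξ₂ = (1·48.03 − 26.3)/1 = 21.73 kmol/h.
Outlet amounts (n = n₀ + Σ ν·ξ):
  V: 158 − 2(48.03) = 61.94
  M: 0 + 1(48.03) − 1(21.73) = 26.3
  U: 0 + 1(21.73) = 21.73

21.7 kmol/h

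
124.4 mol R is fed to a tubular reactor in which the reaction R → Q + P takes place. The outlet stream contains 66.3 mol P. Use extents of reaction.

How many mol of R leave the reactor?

58.1 mol

For P: n = n₀ + 1ξ → 66.3 = 0 + 1ξ, giving ξ = 66.3 mol.
Outlet amounts (n = n₀ + ν ξ):
  R: 124.4 − 1(66.3) = 58.1
  Q: 0 + 1(66.3) = 66.3
  P: 0 + 1(66.3) = 66.3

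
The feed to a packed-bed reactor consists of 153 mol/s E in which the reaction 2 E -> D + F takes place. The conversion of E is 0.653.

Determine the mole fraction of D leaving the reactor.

E reacted = 0.653 × 153 = 99.91 mol/s; ν_E = −2, so ξ = 99.91/2 = 49.95 mol/s.
Outlet amounts (n = n₀ + ν ξ):
  E: 153 − 2(49.95) = 53.09
  D: 0 + 1(49.95) = 49.95
  F: 0 + 1(49.95) = 49.95
Total out = 153 mol/s; y_D = 49.95 / 153 = 0.3265.

0.327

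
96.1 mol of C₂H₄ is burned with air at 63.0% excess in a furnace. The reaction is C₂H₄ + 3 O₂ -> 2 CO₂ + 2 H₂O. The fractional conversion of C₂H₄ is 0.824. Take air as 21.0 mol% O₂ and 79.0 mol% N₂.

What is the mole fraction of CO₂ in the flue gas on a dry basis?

0.0728

Stoichiometric O₂ = 3 × 96.1 = 288.3 mol; O₂ fed = 288.3 × 1.630 = 469.9 mol.
N₂ fed = 469.9 × 79/21 = 1768 mol.
Fuel reacted = 0.824 × 96.1 → ξ = 79.19 mol.
Outlet (n = n₀ + ν ξ):
  C₂H₄: 96.1 − 1(79.19) = 16.91
  O₂: 469.9 − 3(79.19) = 232.4
  N₂: 1768 (inert)
  CO₂: 0 + 2(79.19) = 158.4
  H₂O: 0 + 2(79.19) = 158.4
Dry total = 2175 mol; y_CO₂ (dry) = 158.4 / 2175 = 0.0728.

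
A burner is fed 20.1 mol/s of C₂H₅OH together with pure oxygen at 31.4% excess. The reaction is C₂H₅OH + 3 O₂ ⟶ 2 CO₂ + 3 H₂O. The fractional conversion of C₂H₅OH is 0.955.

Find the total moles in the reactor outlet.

Stoichiometric O₂ = 3 × 20.1 = 60.3 mol/s; O₂ fed = 60.3 × 1.314 = 79.23 mol/s.
Fuel reacted = 0.955 × 20.1 → ξ = 19.2 mol/s.
Outlet (n = n₀ + ν ξ):
  C₂H₅OH: 20.1 − 1(19.2) = 0.9045
  O₂: 79.23 − 3(19.2) = 21.65
  CO₂: 0 + 2(19.2) = 38.39
  H₂O: 0 + 3(19.2) = 57.59
Total out = 0.9045 + 21.65 + 38.39 + 57.59 = 118.5 mol/s.

119 mol/s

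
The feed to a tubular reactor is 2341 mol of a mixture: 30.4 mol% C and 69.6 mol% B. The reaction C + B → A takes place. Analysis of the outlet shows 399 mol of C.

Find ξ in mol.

For C: n = n₀ − 1ξ → 399 = 711.7 − 1ξ, giving ξ = 312.7 mol.
Outlet amounts (n = n₀ + ν ξ):
  C: 711.7 − 1(312.7) = 399
  B: 1629 − 1(312.7) = 1317
  A: 0 + 1(312.7) = 312.7

ξ = 313 mol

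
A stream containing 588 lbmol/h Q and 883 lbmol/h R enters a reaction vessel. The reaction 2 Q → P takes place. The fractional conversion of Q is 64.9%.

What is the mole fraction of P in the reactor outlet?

0.149

Q reacted = 0.649 × 588 = 381.6 lbmol/h; ν_Q = −2, so ξ = 381.6/2 = 190.8 lbmol/h.
Outlet amounts (n = n₀ + ν ξ):
  Q: 588 − 2(190.8) = 206.4
  P: 0 + 1(190.8) = 190.8
  R: 883 (inert)
Total out = 1280 lbmol/h; y_P = 190.8 / 1280 = 0.149.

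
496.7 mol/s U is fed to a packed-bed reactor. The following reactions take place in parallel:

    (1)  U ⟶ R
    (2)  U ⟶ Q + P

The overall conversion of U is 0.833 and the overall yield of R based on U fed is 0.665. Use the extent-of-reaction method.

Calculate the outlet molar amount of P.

Yield of R: 1ξ₁ / 496.7 = 0.665 → ξ₁ = 330.3 mol/s.
Conversion of U: 1ξ₁ + 1ξ₂ = 0.833 × 496.7 = 413.8 → ξ₂ = 83.45 mol/s.
Outlet amounts (n = n₀ + Σ ν·ξ):
  U: 496.7 − 1(330.3) − 1(83.45) = 82.95
  R: 0 + 1(330.3) = 330.3
  Q: 0 + 1(83.45) = 83.45
  P: 0 + 1(83.45) = 83.45

83.4 mol/s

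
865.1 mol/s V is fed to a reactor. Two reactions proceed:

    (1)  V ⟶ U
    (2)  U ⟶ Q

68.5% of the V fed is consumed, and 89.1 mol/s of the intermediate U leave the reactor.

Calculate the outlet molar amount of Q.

Conversion of V: V consumed = 1ξ₁ = 0.685 × 865.1 → ξ₁ = 592.6 mol/s.
U balance: n_U = 0 + 1ξ₁ − 1ξ₂ = 89.1 → ξ₂ = (1·592.6 − 89.1)/1 = 503.5 mol/s.
Outlet amounts (n = n₀ + Σ ν·ξ):
  V: 865.1 − 1(592.6) = 272.5
  U: 0 + 1(592.6) − 1(503.5) = 89.1
  Q: 0 + 1(503.5) = 503.5

503 mol/s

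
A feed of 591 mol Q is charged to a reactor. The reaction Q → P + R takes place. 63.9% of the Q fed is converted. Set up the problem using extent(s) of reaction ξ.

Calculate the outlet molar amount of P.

378 mol

Q reacted = 0.639 × 591 = 377.6 mol; ν_Q = −1, so ξ = 377.6/1 = 377.6 mol.
Outlet amounts (n = n₀ + ν ξ):
  Q: 591 − 1(377.6) = 213.4
  P: 0 + 1(377.6) = 377.6
  R: 0 + 1(377.6) = 377.6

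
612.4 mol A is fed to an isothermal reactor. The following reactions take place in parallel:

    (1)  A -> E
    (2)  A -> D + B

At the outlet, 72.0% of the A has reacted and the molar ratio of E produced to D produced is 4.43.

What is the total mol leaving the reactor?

694 mol

Conversion of A: A consumed = 0.72 × 612.4 = 440.9 mol = 1ξ₁ + 1ξ₂.
Selectivity: 1ξ₁ / (1ξ₂) = 4.43 → ξ₁ = 4.43 ξ₂.
Substitute: (1·4.43 + 1) ξ₂ = 440.9 → ξ₂ = 81.2 mol, ξ₁ = 359.7 mol.
Outlet amounts (n = n₀ + Σ ν·ξ):
  A: 612.4 − 1(359.7) − 1(81.2) = 171.5
  E: 0 + 1(359.7) = 359.7
  D: 0 + 1(81.2) = 81.2
  B: 0 + 1(81.2) = 81.2
Total out = 171.5 + 359.7 + 81.2 + 81.2 = 693.6 mol.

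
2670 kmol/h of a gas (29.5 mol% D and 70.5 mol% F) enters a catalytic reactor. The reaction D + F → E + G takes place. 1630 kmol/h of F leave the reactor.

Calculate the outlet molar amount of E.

For F: n = n₀ − 1ξ → 1630 = 1882 − 1ξ, giving ξ = 252.3 kmol/h.
Outlet amounts (n = n₀ + ν ξ):
  D: 787.6 − 1(252.3) = 535.3
  F: 1882 − 1(252.3) = 1630
  E: 0 + 1(252.3) = 252.3
  G: 0 + 1(252.3) = 252.3

252 kmol/h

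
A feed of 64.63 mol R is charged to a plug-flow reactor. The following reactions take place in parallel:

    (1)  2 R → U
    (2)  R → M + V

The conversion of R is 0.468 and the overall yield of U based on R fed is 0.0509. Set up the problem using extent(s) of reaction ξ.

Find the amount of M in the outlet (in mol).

23.7 mol

Yield of U: 1ξ₁ / 64.63 = 0.0509 → ξ₁ = 3.29 mol.
Conversion of R: 2ξ₁ + 1ξ₂ = 0.468 × 64.63 = 30.25 → ξ₂ = 23.67 mol.
Outlet amounts (n = n₀ + Σ ν·ξ):
  R: 64.63 − 2(3.29) − 1(23.67) = 34.38
  U: 0 + 1(3.29) = 3.29
  M: 0 + 1(23.67) = 23.67
  V: 0 + 1(23.67) = 23.67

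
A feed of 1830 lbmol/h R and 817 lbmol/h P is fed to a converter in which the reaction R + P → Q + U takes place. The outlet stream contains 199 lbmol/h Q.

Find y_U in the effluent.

0.0752

For Q: n = n₀ + 1ξ → 199 = 0 + 1ξ, giving ξ = 199 lbmol/h.
Outlet amounts (n = n₀ + ν ξ):
  R: 1830 − 1(199) = 1631
  P: 817 − 1(199) = 618
  Q: 0 + 1(199) = 199
  U: 0 + 1(199) = 199
Total out = 2647 lbmol/h; y_U = 199 / 2647 = 0.07518.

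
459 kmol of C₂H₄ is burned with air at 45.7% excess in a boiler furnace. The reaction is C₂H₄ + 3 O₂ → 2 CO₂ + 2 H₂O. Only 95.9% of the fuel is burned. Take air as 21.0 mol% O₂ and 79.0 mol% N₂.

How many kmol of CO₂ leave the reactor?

Stoichiometric O₂ = 3 × 459 = 1377 kmol; O₂ fed = 1377 × 1.457 = 2006 kmol.
N₂ fed = 2006 × 79/21 = 7547 kmol.
Fuel reacted = 0.959 × 459 → ξ = 440.2 kmol.
Outlet (n = n₀ + ν ξ):
  C₂H₄: 459 − 1(440.2) = 18.82
  O₂: 2006 − 3(440.2) = 685.7
  N₂: 7547 (inert)
  CO₂: 0 + 2(440.2) = 880.4
  H₂O: 0 + 2(440.2) = 880.4

880 kmol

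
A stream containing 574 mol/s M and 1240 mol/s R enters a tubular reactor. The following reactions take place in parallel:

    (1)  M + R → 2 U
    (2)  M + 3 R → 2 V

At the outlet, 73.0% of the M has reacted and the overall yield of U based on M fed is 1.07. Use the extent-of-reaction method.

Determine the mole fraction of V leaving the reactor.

Yield of U: 2ξ₁ / 574 = 1.07 → ξ₁ = 307.1 mol/s.
Conversion of M: 1ξ₁ + 1ξ₂ = 0.73 × 574 = 419 → ξ₂ = 111.9 mol/s.
Outlet amounts (n = n₀ + Σ ν·ξ):
  M: 574 − 1(307.1) − 1(111.9) = 155
  R: 1240 − 1(307.1) − 3(111.9) = 597.1
  U: 0 + 2(307.1) = 614.2
  V: 0 + 2(111.9) = 223.9
Total out = 1590 mol/s; y_V = 223.9 / 1590 = 0.1408.

0.141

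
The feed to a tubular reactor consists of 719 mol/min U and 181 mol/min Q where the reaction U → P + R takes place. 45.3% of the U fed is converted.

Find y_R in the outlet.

0.266

U reacted = 0.453 × 719 = 325.7 mol/min; ν_U = −1, so ξ = 325.7/1 = 325.7 mol/min.
Outlet amounts (n = n₀ + ν ξ):
  U: 719 − 1(325.7) = 393.3
  P: 0 + 1(325.7) = 325.7
  R: 0 + 1(325.7) = 325.7
  Q: 181 (inert)
Total out = 1226 mol/min; y_R = 325.7 / 1226 = 0.2657.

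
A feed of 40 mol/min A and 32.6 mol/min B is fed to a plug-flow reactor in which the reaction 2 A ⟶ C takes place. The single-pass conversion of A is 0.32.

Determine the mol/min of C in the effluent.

A reacted = 0.32 × 40 = 12.8 mol/min; ν_A = −2, so ξ = 12.8/2 = 6.4 mol/min.
Outlet amounts (n = n₀ + ν ξ):
  A: 40 − 2(6.4) = 27.2
  C: 0 + 1(6.4) = 6.4
  B: 32.6 (inert)

6.4 mol/min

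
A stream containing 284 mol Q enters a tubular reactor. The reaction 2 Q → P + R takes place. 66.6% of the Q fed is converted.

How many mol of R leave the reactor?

94.6 mol

Q reacted = 0.666 × 284 = 189.1 mol; ν_Q = −2, so ξ = 189.1/2 = 94.57 mol.
Outlet amounts (n = n₀ + ν ξ):
  Q: 284 − 2(94.57) = 94.86
  P: 0 + 1(94.57) = 94.57
  R: 0 + 1(94.57) = 94.57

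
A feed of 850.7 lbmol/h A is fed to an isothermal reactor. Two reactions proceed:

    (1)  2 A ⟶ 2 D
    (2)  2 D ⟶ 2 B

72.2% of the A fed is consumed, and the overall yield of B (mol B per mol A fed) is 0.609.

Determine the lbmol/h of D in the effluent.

Conversion of A: A consumed = 2ξ₁ = 0.722 × 850.7 → ξ₁ = 307.1 lbmol/h.
Yield of B: 2ξ₂ / 850.7 = 0.609 → ξ₂ = 259 lbmol/h.
Outlet amounts (n = n₀ + Σ ν·ξ):
  A: 850.7 − 2(307.1) = 236.5
  D: 0 + 2(307.1) − 2(259) = 96.13
  B: 0 + 2(259) = 518.1

96.1 lbmol/h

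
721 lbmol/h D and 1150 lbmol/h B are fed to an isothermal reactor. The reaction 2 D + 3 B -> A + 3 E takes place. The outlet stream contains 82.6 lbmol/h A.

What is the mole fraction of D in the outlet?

0.311

For A: n = n₀ + 1ξ → 82.6 = 0 + 1ξ, giving ξ = 82.6 lbmol/h.
Outlet amounts (n = n₀ + ν ξ):
  D: 721 − 2(82.6) = 555.8
  B: 1150 − 3(82.6) = 902.2
  A: 0 + 1(82.6) = 82.6
  E: 0 + 3(82.6) = 247.8
Total out = 1788 lbmol/h; y_D = 555.8 / 1788 = 0.3108.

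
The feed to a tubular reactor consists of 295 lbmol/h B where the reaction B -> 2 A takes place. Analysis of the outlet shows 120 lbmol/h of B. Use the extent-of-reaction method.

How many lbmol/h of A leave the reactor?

For B: n = n₀ − 1ξ → 120 = 295 − 1ξ, giving ξ = 175 lbmol/h.
Outlet amounts (n = n₀ + ν ξ):
  B: 295 − 1(175) = 120
  A: 0 + 2(175) = 350

350 lbmol/h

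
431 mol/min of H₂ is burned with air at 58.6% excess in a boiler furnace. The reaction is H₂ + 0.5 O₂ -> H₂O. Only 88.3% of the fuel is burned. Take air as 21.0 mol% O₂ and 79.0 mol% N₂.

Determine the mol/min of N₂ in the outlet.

Stoichiometric O₂ = 0.5 × 431 = 215.5 mol/min; O₂ fed = 215.5 × 1.586 = 341.8 mol/min.
N₂ fed = 341.8 × 79/21 = 1286 mol/min.
Fuel reacted = 0.883 × 431 → ξ = 380.6 mol/min.
Outlet (n = n₀ + ν ξ):
  H₂: 431 − 1(380.6) = 50.43
  O₂: 341.8 − 0.5(380.6) = 151.5
  N₂: 1286 (inert)
  H₂O: 0 + 1(380.6) = 380.6

1290 mol/min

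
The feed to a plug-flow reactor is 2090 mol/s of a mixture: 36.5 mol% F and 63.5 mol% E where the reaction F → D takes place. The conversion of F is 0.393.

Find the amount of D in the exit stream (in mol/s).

F reacted = 0.393 × 762.9 = 299.8 mol/s; ν_F = −1, so ξ = 299.8/1 = 299.8 mol/s.
Outlet amounts (n = n₀ + ν ξ):
  F: 762.9 − 1(299.8) = 463
  D: 0 + 1(299.8) = 299.8
  E: 1327 (inert)

300 mol/s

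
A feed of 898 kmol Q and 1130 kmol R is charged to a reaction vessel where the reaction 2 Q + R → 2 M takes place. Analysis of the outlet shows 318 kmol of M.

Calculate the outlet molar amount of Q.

For M: n = n₀ + 2ξ → 318 = 0 + 2ξ, giving ξ = 159 kmol.
Outlet amounts (n = n₀ + ν ξ):
  Q: 898 − 2(159) = 580
  R: 1130 − 1(159) = 971
  M: 0 + 2(159) = 318

580 kmol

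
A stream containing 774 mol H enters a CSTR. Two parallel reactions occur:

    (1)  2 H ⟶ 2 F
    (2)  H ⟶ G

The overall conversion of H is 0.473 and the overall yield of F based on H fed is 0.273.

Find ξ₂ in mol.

Yield of F: 2ξ₁ / 774 = 0.273 → ξ₁ = 105.7 mol.
Conversion of H: 2ξ₁ + 1ξ₂ = 0.473 × 774 = 366.1 → ξ₂ = 154.8 mol.
Outlet amounts (n = n₀ + Σ ν·ξ):
  H: 774 − 2(105.7) − 1(154.8) = 407.9
  F: 0 + 2(105.7) = 211.3
  G: 0 + 1(154.8) = 154.8

ξ₂ = 155 mol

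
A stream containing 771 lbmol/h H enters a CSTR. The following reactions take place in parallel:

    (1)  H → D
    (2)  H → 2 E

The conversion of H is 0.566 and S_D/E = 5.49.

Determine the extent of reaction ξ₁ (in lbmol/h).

ξ₁ = 400 lbmol/h

Conversion of H: H consumed = 0.566 × 771 = 436.4 lbmol/h = 1ξ₁ + 1ξ₂.
Selectivity: 1ξ₁ / (2ξ₂) = 5.49 → ξ₁ = 10.98 ξ₂.
Substitute: (1·10.98 + 1) ξ₂ = 436.4 → ξ₂ = 36.43 lbmol/h, ξ₁ = 400 lbmol/h.
Outlet amounts (n = n₀ + Σ ν·ξ):
  H: 771 − 1(400) − 1(36.43) = 334.6
  D: 0 + 1(400) = 400
  E: 0 + 2(36.43) = 72.85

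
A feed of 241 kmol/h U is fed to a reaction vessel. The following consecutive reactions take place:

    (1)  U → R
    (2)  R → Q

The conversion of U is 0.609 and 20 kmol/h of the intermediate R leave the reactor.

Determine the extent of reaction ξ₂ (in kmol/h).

Conversion of U: U consumed = 1ξ₁ = 0.609 × 241 → ξ₁ = 146.8 kmol/h.
R balance: n_R = 0 + 1ξ₁ − 1ξ₂ = 20 → ξ₂ = (1·146.8 − 20)/1 = 126.8 kmol/h.
Outlet amounts (n = n₀ + Σ ν·ξ):
  U: 241 − 1(146.8) = 94.23
  R: 0 + 1(146.8) − 1(126.8) = 20
  Q: 0 + 1(126.8) = 126.8

ξ₂ = 127 kmol/h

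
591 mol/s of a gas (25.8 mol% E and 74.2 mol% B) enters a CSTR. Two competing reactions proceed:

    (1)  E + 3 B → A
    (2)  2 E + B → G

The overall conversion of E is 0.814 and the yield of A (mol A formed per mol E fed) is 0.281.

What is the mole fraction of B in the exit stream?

0.707

Yield of A: 1ξ₁ / 152.5 = 0.281 → ξ₁ = 42.85 mol/s.
Conversion of E: 1ξ₁ + 2ξ₂ = 0.814 × 152.5 = 124.1 → ξ₂ = 40.64 mol/s.
Outlet amounts (n = n₀ + Σ ν·ξ):
  E: 152.5 − 1(42.85) − 2(40.64) = 28.36
  B: 438.5 − 3(42.85) − 1(40.64) = 269.3
  A: 0 + 1(42.85) = 42.85
  G: 0 + 1(40.64) = 40.64
Total out = 381.2 mol/s; y_B = 269.3 / 381.2 = 0.7066.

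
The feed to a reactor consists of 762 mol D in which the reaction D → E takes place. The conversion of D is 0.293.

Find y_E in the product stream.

0.293

D reacted = 0.293 × 762 = 223.3 mol; ν_D = −1, so ξ = 223.3/1 = 223.3 mol.
Outlet amounts (n = n₀ + ν ξ):
  D: 762 − 1(223.3) = 538.7
  E: 0 + 1(223.3) = 223.3
Total out = 762 mol; y_E = 223.3 / 762 = 0.293.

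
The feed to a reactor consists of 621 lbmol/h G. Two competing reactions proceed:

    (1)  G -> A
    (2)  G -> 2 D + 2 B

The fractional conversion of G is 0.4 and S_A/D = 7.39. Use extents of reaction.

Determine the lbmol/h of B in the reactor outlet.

31.5 lbmol/h

Conversion of G: G consumed = 0.4 × 621 = 248.4 lbmol/h = 1ξ₁ + 1ξ₂.
Selectivity: 1ξ₁ / (2ξ₂) = 7.39 → ξ₁ = 14.78 ξ₂.
Substitute: (1·14.78 + 1) ξ₂ = 248.4 → ξ₂ = 15.74 lbmol/h, ξ₁ = 232.7 lbmol/h.
Outlet amounts (n = n₀ + Σ ν·ξ):
  G: 621 − 1(232.7) − 1(15.74) = 372.6
  A: 0 + 1(232.7) = 232.7
  D: 0 + 2(15.74) = 31.48
  B: 0 + 2(15.74) = 31.48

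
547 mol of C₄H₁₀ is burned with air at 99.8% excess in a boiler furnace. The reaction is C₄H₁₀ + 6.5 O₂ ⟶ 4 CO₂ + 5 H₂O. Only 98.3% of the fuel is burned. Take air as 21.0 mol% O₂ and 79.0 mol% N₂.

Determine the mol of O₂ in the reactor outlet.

Stoichiometric O₂ = 6.5 × 547 = 3556 mol; O₂ fed = 3556 × 1.998 = 7104 mol.
N₂ fed = 7104 × 79/21 = 26720 mol.
Fuel reacted = 0.983 × 547 → ξ = 537.7 mol.
Outlet (n = n₀ + ν ξ):
  C₄H₁₀: 547 − 1(537.7) = 9.299
  O₂: 7104 − 6.5(537.7) = 3609
  N₂: 26720 (inert)
  CO₂: 0 + 4(537.7) = 2151
  H₂O: 0 + 5(537.7) = 2689

3610 mol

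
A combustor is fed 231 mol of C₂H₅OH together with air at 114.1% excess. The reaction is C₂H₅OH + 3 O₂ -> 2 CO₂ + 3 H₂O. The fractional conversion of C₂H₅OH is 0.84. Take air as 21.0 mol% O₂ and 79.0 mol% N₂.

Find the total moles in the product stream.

Stoichiometric O₂ = 3 × 231 = 693 mol; O₂ fed = 693 × 2.141 = 1484 mol.
N₂ fed = 1484 × 79/21 = 5582 mol.
Fuel reacted = 0.84 × 231 → ξ = 194 mol.
Outlet (n = n₀ + ν ξ):
  C₂H₅OH: 231 − 1(194) = 36.96
  O₂: 1484 − 3(194) = 901.6
  N₂: 5582 (inert)
  CO₂: 0 + 2(194) = 388.1
  H₂O: 0 + 3(194) = 582.1
Total out = 36.96 + 901.6 + 5582 + 388.1 + 582.1 = 7490 mol.

7490 mol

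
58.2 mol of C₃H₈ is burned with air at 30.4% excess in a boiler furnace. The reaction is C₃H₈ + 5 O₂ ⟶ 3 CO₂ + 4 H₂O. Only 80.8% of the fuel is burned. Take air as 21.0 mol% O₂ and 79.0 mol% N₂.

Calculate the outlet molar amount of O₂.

144 mol

Stoichiometric O₂ = 5 × 58.2 = 291 mol; O₂ fed = 291 × 1.304 = 379.5 mol.
N₂ fed = 379.5 × 79/21 = 1428 mol.
Fuel reacted = 0.808 × 58.2 → ξ = 47.03 mol.
Outlet (n = n₀ + ν ξ):
  C₃H₈: 58.2 − 1(47.03) = 11.17
  O₂: 379.5 − 5(47.03) = 144.3
  N₂: 1428 (inert)
  CO₂: 0 + 3(47.03) = 141.1
  H₂O: 0 + 4(47.03) = 188.1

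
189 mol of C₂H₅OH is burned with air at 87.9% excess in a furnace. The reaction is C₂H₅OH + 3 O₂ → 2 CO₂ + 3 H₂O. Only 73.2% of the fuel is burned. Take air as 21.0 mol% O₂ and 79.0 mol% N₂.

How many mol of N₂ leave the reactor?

4010 mol

Stoichiometric O₂ = 3 × 189 = 567 mol; O₂ fed = 567 × 1.879 = 1065 mol.
N₂ fed = 1065 × 79/21 = 4008 mol.
Fuel reacted = 0.732 × 189 → ξ = 138.3 mol.
Outlet (n = n₀ + ν ξ):
  C₂H₅OH: 189 − 1(138.3) = 50.65
  O₂: 1065 − 3(138.3) = 650.3
  N₂: 4008 (inert)
  CO₂: 0 + 2(138.3) = 276.7
  H₂O: 0 + 3(138.3) = 415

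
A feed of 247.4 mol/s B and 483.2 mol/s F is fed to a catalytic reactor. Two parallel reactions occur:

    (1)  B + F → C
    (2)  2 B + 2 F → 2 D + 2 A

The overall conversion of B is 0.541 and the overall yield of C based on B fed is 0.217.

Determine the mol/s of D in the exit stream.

Yield of C: 1ξ₁ / 247.4 = 0.217 → ξ₁ = 53.69 mol/s.
Conversion of B: 1ξ₁ + 2ξ₂ = 0.541 × 247.4 = 133.8 → ξ₂ = 40.08 mol/s.
Outlet amounts (n = n₀ + Σ ν·ξ):
  B: 247.4 − 1(53.69) − 2(40.08) = 113.6
  F: 483.2 − 1(53.69) − 2(40.08) = 349.4
  C: 0 + 1(53.69) = 53.69
  D: 0 + 2(40.08) = 80.16
  A: 0 + 2(40.08) = 80.16

80.2 mol/s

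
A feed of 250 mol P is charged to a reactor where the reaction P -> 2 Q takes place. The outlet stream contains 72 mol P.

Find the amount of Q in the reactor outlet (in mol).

356 mol

For P: n = n₀ − 1ξ → 72 = 250 − 1ξ, giving ξ = 178 mol.
Outlet amounts (n = n₀ + ν ξ):
  P: 250 − 1(178) = 72
  Q: 0 + 2(178) = 356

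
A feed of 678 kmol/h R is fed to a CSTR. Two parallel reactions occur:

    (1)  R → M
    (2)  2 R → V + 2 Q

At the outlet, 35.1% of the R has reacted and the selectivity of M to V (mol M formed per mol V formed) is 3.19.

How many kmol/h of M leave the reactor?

Conversion of R: R consumed = 0.351 × 678 = 238 kmol/h = 1ξ₁ + 2ξ₂.
Selectivity: 1ξ₁ / (1ξ₂) = 3.19 → ξ₁ = 3.19 ξ₂.
Substitute: (1·3.19 + 2) ξ₂ = 238 → ξ₂ = 45.85 kmol/h, ξ₁ = 146.3 kmol/h.
Outlet amounts (n = n₀ + Σ ν·ξ):
  R: 678 − 1(146.3) − 2(45.85) = 440
  M: 0 + 1(146.3) = 146.3
  V: 0 + 1(45.85) = 45.85
  Q: 0 + 2(45.85) = 91.71

146 kmol/h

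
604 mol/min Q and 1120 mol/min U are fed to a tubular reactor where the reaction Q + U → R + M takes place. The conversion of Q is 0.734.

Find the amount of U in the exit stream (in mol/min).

Q reacted = 0.734 × 604 = 443.3 mol/min; ν_Q = −1, so ξ = 443.3/1 = 443.3 mol/min.
Outlet amounts (n = n₀ + ν ξ):
  Q: 604 − 1(443.3) = 160.7
  U: 1120 − 1(443.3) = 676.7
  R: 0 + 1(443.3) = 443.3
  M: 0 + 1(443.3) = 443.3

677 mol/min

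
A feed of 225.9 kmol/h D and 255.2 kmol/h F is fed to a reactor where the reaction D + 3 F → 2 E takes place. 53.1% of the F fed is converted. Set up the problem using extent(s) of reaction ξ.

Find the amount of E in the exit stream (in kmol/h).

F reacted = 0.531 × 255.2 = 135.5 kmol/h; ν_F = −3, so ξ = 135.5/3 = 45.17 kmol/h.
Outlet amounts (n = n₀ + ν ξ):
  D: 225.9 − 1(45.17) = 180.7
  F: 255.2 − 3(45.17) = 119.7
  E: 0 + 2(45.17) = 90.34

90.3 kmol/h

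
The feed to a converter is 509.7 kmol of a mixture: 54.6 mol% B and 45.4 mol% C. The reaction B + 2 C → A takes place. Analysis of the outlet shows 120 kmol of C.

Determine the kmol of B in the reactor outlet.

223 kmol

For C: n = n₀ − 2ξ → 120 = 231.4 − 2ξ, giving ξ = 55.7 kmol.
Outlet amounts (n = n₀ + ν ξ):
  B: 278.3 − 1(55.7) = 222.6
  C: 231.4 − 2(55.7) = 120
  A: 0 + 1(55.7) = 55.7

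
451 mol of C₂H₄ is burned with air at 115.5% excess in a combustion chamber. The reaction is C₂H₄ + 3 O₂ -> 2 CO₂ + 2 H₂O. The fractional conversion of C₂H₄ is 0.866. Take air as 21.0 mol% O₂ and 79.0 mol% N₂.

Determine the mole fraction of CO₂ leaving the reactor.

0.0545

Stoichiometric O₂ = 3 × 451 = 1353 mol; O₂ fed = 1353 × 2.155 = 2916 mol.
N₂ fed = 2916 × 79/21 = 10970 mol.
Fuel reacted = 0.866 × 451 → ξ = 390.6 mol.
Outlet (n = n₀ + ν ξ):
  C₂H₄: 451 − 1(390.6) = 60.43
  O₂: 2916 − 3(390.6) = 1744
  N₂: 10970 (inert)
  CO₂: 0 + 2(390.6) = 781.1
  H₂O: 0 + 2(390.6) = 781.1
Total out = 14340 mol; y_CO₂ = 781.1 / 14340 = 0.05449.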